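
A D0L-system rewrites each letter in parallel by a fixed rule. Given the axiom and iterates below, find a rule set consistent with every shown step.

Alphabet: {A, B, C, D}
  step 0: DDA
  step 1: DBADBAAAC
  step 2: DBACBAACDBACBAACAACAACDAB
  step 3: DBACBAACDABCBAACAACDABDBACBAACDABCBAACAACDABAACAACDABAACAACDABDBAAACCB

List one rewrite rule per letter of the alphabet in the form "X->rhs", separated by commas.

  step 2 ⇒ step 3: DBACBAACDBACBAACAACAACDAB ⇒ DBA·CB·AAC·DAB·CB·AAC·AAC·DAB·DBA·CB·AAC·DAB·CB·AAC·AAC·DAB·AAC·AAC·DAB·AAC·AAC·DAB·DBA·AAC·CB
    A ↦ AAC
    B ↦ CB
    C ↦ DAB
    D ↦ DBA

A->AAC, B->CB, C->DAB, D->DBA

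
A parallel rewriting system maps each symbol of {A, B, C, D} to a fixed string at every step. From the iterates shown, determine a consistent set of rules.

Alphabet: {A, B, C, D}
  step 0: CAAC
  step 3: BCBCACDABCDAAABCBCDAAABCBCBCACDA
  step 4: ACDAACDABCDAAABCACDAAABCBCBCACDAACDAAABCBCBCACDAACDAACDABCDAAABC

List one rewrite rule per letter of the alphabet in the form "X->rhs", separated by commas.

  step 3 ⇒ step 4: BCBCACDABCDAAABCBCDAAABCBCBCACDA ⇒ AC·DA·AC·DA·BC·DA·AA·BC·AC·DA·AA·BC·BC·BC·AC·DA·AC·DA·AA·BC·BC·BC·AC·DA·AC·DA·AC·DA·BC·DA·AA·BC
    A ↦ BC
    B ↦ AC
    C ↦ DA
    D ↦ AA

A->BC, B->AC, C->DA, D->AA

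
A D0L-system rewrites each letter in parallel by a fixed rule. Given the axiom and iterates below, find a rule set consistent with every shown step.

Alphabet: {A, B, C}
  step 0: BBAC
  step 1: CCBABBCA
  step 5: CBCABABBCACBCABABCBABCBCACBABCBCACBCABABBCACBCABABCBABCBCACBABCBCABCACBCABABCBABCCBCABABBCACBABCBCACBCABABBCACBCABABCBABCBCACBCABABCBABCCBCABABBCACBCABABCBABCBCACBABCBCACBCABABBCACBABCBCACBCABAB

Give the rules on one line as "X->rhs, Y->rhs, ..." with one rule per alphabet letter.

A->BAB, B->C, C->BCA

  step 0 ⇒ step 1: BBAC ⇒ C·C·BAB·BCA
    A ↦ BAB
    B ↦ C
    C ↦ BCA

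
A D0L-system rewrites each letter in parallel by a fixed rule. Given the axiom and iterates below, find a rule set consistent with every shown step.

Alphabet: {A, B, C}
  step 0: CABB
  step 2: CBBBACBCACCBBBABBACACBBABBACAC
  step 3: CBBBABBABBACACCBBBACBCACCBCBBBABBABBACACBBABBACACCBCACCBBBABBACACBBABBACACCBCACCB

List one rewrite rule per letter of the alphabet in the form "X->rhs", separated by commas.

  step 2 ⇒ step 3: CBBBACBCACCBBBABBACACBBABBACAC ⇒ CB·BBA·BBA·BBA·CAC·CB·BBA·CB·CAC·CB·CB·BBA·BBA·BBA·CAC·BBA·BBA·CAC·CB·CAC·CB·BBA·BBA·CAC·BBA·BBA·CAC·CB·CAC·CB
    A ↦ CAC
    B ↦ BBA
    C ↦ CB

A->CAC, B->BBA, C->CB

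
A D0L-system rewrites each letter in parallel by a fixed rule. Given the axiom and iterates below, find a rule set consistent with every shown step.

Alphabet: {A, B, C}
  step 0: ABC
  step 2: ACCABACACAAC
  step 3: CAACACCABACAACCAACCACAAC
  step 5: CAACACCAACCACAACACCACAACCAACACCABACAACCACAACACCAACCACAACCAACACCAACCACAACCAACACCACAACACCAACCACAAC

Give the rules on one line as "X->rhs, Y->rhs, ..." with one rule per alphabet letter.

A->CA, B->BA, C->AC

  step 2 ⇒ step 3: ACCABACACAAC ⇒ CA·AC·AC·CA·BA·CA·AC·CA·AC·CA·CA·AC
    A ↦ CA
    B ↦ BA
    C ↦ AC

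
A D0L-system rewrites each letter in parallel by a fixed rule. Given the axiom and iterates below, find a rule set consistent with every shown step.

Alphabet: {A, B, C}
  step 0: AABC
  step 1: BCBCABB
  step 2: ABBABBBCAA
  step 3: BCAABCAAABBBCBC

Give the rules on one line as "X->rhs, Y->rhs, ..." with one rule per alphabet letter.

A->BC, B->A, C->BB

  step 2 ⇒ step 3: ABBABBBCAA ⇒ BC·A·A·BC·A·A·A·BB·BC·BC
    A ↦ BC
    B ↦ A
    C ↦ BB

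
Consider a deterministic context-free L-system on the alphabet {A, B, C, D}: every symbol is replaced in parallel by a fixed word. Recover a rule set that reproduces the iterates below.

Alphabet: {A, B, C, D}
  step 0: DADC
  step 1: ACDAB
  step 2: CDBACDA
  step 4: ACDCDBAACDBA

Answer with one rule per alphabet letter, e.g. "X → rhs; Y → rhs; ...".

  step 1 ⇒ step 2: ACDAB ⇒ CD·B·A·CD·A
    A ↦ CD
    B ↦ A
    C ↦ B
    D ↦ A

A->CD, B->A, C->B, D->A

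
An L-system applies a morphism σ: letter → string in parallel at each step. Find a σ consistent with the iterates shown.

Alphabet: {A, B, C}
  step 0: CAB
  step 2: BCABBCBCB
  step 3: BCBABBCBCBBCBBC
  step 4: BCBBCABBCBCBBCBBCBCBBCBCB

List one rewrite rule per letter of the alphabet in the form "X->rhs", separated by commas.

A->AB, B->BC, C->B

  step 3 ⇒ step 4: BCBABBCBCBBCBBC ⇒ BC·B·BC·AB·BC·BC·B·BC·B·BC·BC·B·BC·BC·B
    A ↦ AB
    B ↦ BC
    C ↦ B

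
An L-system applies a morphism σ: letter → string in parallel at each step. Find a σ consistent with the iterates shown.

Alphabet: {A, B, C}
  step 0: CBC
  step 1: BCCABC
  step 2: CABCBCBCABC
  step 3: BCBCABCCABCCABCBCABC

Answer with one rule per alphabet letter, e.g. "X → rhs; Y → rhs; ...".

  step 2 ⇒ step 3: CABCBCBCABC ⇒ BC·B·CA·BC·CA·BC·CA·BC·B·CA·BC
    A ↦ B
    B ↦ CA
    C ↦ BC

A->B, B->CA, C->BC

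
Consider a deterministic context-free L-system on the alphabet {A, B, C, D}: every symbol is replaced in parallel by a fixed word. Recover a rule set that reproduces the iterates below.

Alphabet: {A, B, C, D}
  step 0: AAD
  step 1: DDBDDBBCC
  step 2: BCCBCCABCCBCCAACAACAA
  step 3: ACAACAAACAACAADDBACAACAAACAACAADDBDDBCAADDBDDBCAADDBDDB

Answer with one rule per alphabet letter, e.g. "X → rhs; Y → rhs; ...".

  step 2 ⇒ step 3: BCCBCCABCCBCCAACAACAA ⇒ A·CAA·CAA·A·CAA·CAA·DDB·A·CAA·CAA·A·CAA·CAA·DDB·DDB·CAA·DDB·DDB·CAA·DDB·DDB
    A ↦ DDB
    B ↦ A
    C ↦ CAA
  step 0 ⇒ step 1: AAD ⇒ DDB·DDB·BCC
    D ↦ BCC

A->DDB, B->A, C->CAA, D->BCC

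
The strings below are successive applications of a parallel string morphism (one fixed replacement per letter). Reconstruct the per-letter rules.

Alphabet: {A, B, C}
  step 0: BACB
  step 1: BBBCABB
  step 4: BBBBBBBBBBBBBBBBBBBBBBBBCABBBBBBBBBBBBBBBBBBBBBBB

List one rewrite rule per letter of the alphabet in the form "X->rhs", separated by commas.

  step 0 ⇒ step 1: BACB ⇒ BB·B·CA·BB
    A ↦ B
    B ↦ BB
    C ↦ CA

A->B, B->BB, C->CA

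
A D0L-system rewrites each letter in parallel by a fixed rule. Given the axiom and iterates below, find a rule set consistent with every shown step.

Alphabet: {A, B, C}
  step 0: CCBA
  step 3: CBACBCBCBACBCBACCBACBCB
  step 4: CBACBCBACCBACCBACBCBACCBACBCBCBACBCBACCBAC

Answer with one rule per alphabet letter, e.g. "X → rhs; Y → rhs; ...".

  step 3 ⇒ step 4: CBACBCBCBACBCBACCBACBCB ⇒ CB·AC·B·CB·AC·CB·AC·CB·AC·B·CB·AC·CB·AC·B·CB·CB·AC·B·CB·AC·CB·AC
    A ↦ B
    B ↦ AC
    C ↦ CB

A->B, B->AC, C->CB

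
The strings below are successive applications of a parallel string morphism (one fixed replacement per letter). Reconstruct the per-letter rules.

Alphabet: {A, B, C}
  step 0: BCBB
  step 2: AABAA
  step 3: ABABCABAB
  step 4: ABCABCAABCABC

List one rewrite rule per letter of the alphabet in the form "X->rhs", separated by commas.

A->AB, B->C, C->A

  step 3 ⇒ step 4: ABABCABAB ⇒ AB·C·AB·C·A·AB·C·AB·C
    A ↦ AB
    B ↦ C
    C ↦ A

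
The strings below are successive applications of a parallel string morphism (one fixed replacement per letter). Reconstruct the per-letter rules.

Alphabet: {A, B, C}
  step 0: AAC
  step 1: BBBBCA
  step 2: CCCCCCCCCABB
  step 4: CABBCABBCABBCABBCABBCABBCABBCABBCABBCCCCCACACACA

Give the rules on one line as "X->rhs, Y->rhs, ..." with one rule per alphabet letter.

A->BB, B->CC, C->CA

  step 1 ⇒ step 2: BBBBCA ⇒ CC·CC·CC·CC·CA·BB
    A ↦ BB
    B ↦ CC
    C ↦ CA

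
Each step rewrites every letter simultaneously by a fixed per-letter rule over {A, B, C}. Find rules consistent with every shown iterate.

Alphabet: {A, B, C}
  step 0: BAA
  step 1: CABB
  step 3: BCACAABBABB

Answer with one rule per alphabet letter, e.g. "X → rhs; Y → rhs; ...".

A->B, B->CA, C->AB

  step 0 ⇒ step 1: BAA ⇒ CA·B·B
    A ↦ B
    B ↦ CA
    C ↦ AB  (constrained at step 1)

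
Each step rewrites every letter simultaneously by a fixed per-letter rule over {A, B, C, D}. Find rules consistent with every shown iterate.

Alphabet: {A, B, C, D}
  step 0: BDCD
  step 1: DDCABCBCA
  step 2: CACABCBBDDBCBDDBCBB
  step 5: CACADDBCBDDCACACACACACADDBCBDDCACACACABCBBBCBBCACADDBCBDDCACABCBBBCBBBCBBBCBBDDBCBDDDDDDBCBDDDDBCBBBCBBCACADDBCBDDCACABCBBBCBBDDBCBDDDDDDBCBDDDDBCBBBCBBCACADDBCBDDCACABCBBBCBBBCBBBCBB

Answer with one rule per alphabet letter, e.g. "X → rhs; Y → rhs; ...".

A->B, B->DD, C->BCB, D->CA

  step 1 ⇒ step 2: DDCABCBCA ⇒ CA·CA·BCB·B·DD·BCB·DD·BCB·B
    A ↦ B
    B ↦ DD
    C ↦ BCB
    D ↦ CA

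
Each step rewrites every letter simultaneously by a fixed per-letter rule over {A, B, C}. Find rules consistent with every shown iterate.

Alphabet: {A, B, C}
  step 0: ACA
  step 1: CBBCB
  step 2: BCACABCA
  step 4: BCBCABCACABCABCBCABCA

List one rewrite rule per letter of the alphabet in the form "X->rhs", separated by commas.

  step 1 ⇒ step 2: CBBCB ⇒ B·CA·CA·B·CA
    B ↦ CA
    C ↦ B
  step 0 ⇒ step 1: ACA ⇒ CB·B·CB
    A ↦ CB

A->CB, B->CA, C->B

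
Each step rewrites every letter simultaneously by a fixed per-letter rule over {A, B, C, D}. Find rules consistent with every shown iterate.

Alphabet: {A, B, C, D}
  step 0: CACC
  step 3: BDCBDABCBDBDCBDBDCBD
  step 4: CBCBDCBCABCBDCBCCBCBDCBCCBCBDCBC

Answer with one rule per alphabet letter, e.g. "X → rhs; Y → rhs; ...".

A->AB, B->C, C->BD, D->BC

  step 3 ⇒ step 4: BDCBDABCBDBDCBDBDCBD ⇒ C·BC·BD·C·BC·AB·C·BD·C·BC·C·BC·BD·C·BC·C·BC·BD·C·BC
    A ↦ AB
    B ↦ C
    C ↦ BD
    D ↦ BC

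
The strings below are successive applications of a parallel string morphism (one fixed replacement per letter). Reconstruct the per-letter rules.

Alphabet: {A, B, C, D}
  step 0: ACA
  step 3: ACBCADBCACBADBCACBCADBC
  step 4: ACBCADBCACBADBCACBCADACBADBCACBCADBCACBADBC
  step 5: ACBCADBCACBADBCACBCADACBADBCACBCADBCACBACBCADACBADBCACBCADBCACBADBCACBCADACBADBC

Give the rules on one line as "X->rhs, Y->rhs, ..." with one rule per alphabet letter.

  step 4 ⇒ step 5: ACBCADBCACBADBCACBCADACBADBCACBCADBCACBADBC ⇒ AC·BC·AD·BC·AC·B·AD·BC·AC·BC·AD·AC·B·AD·BC·AC·BC·AD·BC·AC·B·AC·BC·AD·AC·B·AD·BC·AC·BC·AD·BC·AC·B·AD·BC·AC·BC·AD·AC·B·AD·BC
    A ↦ AC
    B ↦ AD
    C ↦ BC
    D ↦ B

A->AC, B->AD, C->BC, D->B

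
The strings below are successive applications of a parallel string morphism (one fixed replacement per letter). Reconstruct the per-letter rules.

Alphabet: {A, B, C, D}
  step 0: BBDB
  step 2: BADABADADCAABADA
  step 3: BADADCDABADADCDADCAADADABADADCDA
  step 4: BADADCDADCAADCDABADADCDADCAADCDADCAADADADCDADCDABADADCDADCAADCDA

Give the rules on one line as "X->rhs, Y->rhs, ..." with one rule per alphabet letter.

A->DA, B->BA, C->AA, D->DC

  step 3 ⇒ step 4: BADADCDABADADCDADCAADADABADADCDA ⇒ BA·DA·DC·DA·DC·AA·DC·DA·BA·DA·DC·DA·DC·AA·DC·DA·DC·AA·DA·DA·DC·DA·DC·DA·BA·DA·DC·DA·DC·AA·DC·DA
    A ↦ DA
    B ↦ BA
    C ↦ AA
    D ↦ DC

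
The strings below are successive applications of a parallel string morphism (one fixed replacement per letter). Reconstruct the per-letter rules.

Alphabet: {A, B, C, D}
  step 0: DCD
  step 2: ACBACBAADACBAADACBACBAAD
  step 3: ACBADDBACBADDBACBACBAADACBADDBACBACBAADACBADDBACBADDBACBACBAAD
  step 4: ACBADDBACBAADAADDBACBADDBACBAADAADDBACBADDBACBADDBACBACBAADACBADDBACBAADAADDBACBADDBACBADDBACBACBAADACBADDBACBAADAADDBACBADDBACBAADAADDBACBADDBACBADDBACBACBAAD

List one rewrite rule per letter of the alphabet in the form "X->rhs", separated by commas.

A->ACB, B->DB, C->AD, D->AAD

  step 3 ⇒ step 4: ACBADDBACBADDBACBACBAADACBADDBACBACBAADACBADDBACBADDBACBACBAAD ⇒ ACB·AD·DB·ACB·AAD·AAD·DB·ACB·AD·DB·ACB·AAD·AAD·DB·ACB·AD·DB·ACB·AD·DB·ACB·ACB·AAD·ACB·AD·DB·ACB·AAD·AAD·DB·ACB·AD·DB·ACB·AD·DB·ACB·ACB·AAD·ACB·AD·DB·ACB·AAD·AAD·DB·ACB·AD·DB·ACB·AAD·AAD·DB·ACB·AD·DB·ACB·AD·DB·ACB·ACB·AAD
    A ↦ ACB
    B ↦ DB
    C ↦ AD
    D ↦ AAD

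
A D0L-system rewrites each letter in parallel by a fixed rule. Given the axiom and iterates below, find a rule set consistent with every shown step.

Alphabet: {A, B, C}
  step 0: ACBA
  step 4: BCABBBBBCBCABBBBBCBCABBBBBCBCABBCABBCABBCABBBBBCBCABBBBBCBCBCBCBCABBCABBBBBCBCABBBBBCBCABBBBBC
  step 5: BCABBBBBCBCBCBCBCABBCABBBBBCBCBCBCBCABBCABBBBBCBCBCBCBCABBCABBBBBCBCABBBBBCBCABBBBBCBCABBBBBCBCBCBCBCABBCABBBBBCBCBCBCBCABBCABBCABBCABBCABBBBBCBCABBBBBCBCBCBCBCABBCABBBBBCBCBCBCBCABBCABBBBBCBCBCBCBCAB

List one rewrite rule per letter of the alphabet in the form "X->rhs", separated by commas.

A->BBB, B->BC, C->AB

  step 4 ⇒ step 5: BCABBBBBCBCABBBBBCBCABBBBBCBCABBCABBCABBCABBBBBCBCABBBBBCBCBCBCBCABBCABBBBBCBCABBBBBCBCABBBBBC ⇒ BC·AB·BBB·BC·BC·BC·BC·BC·AB·BC·AB·BBB·BC·BC·BC·BC·BC·AB·BC·AB·BBB·BC·BC·BC·BC·BC·AB·BC·AB·BBB·BC·BC·AB·BBB·BC·BC·AB·BBB·BC·BC·AB·BBB·BC·BC·BC·BC·BC·AB·BC·AB·BBB·BC·BC·BC·BC·BC·AB·BC·AB·BC·AB·BC·AB·BC·AB·BBB·BC·BC·AB·BBB·BC·BC·BC·BC·BC·AB·BC·AB·BBB·BC·BC·BC·BC·BC·AB·BC·AB·BBB·BC·BC·BC·BC·BC·AB
    A ↦ BBB
    B ↦ BC
    C ↦ AB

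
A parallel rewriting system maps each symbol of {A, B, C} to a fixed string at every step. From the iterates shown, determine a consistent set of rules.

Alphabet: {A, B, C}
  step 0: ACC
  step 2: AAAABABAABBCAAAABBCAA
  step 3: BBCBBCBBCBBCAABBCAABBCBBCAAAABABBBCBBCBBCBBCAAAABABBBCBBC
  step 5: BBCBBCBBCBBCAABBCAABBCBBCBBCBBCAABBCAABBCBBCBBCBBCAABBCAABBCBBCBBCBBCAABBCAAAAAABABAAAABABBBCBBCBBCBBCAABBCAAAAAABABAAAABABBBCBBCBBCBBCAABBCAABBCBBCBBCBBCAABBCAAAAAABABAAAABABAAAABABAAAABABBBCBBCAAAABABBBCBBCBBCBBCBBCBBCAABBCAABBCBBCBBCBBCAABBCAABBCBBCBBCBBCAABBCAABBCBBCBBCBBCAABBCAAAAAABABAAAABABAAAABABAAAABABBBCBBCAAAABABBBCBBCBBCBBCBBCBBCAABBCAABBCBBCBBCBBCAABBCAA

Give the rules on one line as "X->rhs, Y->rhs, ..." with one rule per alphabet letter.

  step 2 ⇒ step 3: AAAABABAABBCAAAABBCAA ⇒ BBC·BBC·BBC·BBC·AA·BBC·AA·BBC·BBC·AA·AA·BAB·BBC·BBC·BBC·BBC·AA·AA·BAB·BBC·BBC
    A ↦ BBC
    B ↦ AA
    C ↦ BAB

A->BBC, B->AA, C->BAB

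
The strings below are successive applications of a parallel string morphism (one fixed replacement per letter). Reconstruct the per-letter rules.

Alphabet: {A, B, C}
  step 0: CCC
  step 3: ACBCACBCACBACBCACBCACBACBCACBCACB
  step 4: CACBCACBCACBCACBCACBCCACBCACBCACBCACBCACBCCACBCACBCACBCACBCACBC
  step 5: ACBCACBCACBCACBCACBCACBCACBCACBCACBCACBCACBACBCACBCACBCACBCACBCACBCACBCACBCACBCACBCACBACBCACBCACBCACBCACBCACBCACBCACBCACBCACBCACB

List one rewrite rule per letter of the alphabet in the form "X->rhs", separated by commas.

A->C, B->C, C->ACB

  step 4 ⇒ step 5: CACBCACBCACBCACBCACBCCACBCACBCACBCACBCACBCCACBCACBCACBCACBCACBC ⇒ ACB·C·ACB·C·ACB·C·ACB·C·ACB·C·ACB·C·ACB·C·ACB·C·ACB·C·ACB·C·ACB·ACB·C·ACB·C·ACB·C·ACB·C·ACB·C·ACB·C·ACB·C·ACB·C·ACB·C·ACB·C·ACB·ACB·C·ACB·C·ACB·C·ACB·C·ACB·C·ACB·C·ACB·C·ACB·C·ACB·C·ACB·C·ACB
    A ↦ C
    B ↦ C
    C ↦ ACB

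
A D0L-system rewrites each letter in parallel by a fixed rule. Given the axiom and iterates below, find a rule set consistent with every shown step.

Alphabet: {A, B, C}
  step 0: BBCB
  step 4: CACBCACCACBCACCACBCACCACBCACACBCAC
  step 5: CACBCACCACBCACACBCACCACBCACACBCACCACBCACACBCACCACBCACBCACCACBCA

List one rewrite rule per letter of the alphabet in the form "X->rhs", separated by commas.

A->CB, B->C, C->CA

  step 4 ⇒ step 5: CACBCACCACBCACCACBCACCACBCACACBCAC ⇒ CA·CB·CA·C·CA·CB·CA·CA·CB·CA·C·CA·CB·CA·CA·CB·CA·C·CA·CB·CA·CA·CB·CA·C·CA·CB·CA·CB·CA·C·CA·CB·CA
    A ↦ CB
    B ↦ C
    C ↦ CA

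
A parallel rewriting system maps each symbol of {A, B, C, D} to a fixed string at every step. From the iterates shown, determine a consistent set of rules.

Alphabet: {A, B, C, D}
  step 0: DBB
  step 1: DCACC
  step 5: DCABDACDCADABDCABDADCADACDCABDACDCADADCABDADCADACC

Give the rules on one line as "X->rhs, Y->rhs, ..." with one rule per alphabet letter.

  step 0 ⇒ step 1: DBB ⇒ DCA·C·C
    B ↦ C
    D ↦ DCA
    A ↦ DA  (constrained at step 1)
    C ↦ B  (constrained at step 1)

A->DA, B->C, C->B, D->DCA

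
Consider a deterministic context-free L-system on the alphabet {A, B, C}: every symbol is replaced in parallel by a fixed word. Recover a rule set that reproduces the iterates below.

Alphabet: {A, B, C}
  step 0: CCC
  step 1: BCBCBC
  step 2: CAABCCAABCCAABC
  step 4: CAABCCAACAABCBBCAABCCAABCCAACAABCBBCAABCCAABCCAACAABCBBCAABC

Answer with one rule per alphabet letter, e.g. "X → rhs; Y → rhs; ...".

  step 1 ⇒ step 2: BCBCBC ⇒ CAA·BC·CAA·BC·CAA·BC
    B ↦ CAA
    C ↦ BC
    A ↦ B  (constrained at step 2)

A->B, B->CAA, C->BC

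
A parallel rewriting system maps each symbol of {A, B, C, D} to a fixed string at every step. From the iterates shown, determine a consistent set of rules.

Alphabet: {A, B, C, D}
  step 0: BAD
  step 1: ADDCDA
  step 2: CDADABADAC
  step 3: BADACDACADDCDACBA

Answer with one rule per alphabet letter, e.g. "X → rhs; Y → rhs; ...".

  step 2 ⇒ step 3: CDADABADAC ⇒ BA·DA·C·DA·C·ADD·C·DA·C·BA
    A ↦ C
    B ↦ ADD
    C ↦ BA
    D ↦ DA

A->C, B->ADD, C->BA, D->DA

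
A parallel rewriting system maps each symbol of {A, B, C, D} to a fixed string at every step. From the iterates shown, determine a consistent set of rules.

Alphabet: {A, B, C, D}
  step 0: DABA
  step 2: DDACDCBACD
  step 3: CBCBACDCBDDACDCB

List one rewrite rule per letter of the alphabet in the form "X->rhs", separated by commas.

  step 2 ⇒ step 3: DDACDCBACD ⇒ CB·CB·AC·D·CB·D·D·AC·D·CB
    A ↦ AC
    B ↦ D
    C ↦ D
    D ↦ CB

A->AC, B->D, C->D, D->CB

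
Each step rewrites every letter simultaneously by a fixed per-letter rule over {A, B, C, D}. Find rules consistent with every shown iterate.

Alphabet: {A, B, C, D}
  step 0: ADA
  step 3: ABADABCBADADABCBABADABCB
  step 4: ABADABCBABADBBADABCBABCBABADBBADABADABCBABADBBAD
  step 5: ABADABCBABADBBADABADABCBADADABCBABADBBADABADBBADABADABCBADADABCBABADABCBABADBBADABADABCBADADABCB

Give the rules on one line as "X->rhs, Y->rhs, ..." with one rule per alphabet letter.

  step 4 ⇒ step 5: ABADABCBABADBBADABCBABCBABADBBADABADABCBABADBBAD ⇒ AB·AD·AB·CB·AB·AD·BB·AD·AB·AD·AB·CB·AD·AD·AB·CB·AB·AD·BB·AD·AB·AD·BB·AD·AB·AD·AB·CB·AD·AD·AB·CB·AB·AD·AB·CB·AB·AD·BB·AD·AB·AD·AB·CB·AD·AD·AB·CB
    A ↦ AB
    B ↦ AD
    C ↦ BB
    D ↦ CB

A->AB, B->AD, C->BB, D->CB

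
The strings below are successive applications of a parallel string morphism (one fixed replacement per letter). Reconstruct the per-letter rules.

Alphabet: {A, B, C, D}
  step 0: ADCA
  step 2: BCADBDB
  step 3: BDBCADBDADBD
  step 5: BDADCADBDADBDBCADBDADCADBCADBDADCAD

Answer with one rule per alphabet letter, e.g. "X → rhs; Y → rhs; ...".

A->C, B->BD, C->B, D->AD

  step 2 ⇒ step 3: BCADBDB ⇒ BD·B·C·AD·BD·AD·BD
    A ↦ C
    B ↦ BD
    C ↦ B
    D ↦ AD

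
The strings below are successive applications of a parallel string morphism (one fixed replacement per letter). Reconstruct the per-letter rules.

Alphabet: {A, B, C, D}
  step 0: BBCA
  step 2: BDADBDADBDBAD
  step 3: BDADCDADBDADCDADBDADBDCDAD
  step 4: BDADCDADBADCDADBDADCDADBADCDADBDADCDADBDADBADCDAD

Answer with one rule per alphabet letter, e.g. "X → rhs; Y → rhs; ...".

  step 3 ⇒ step 4: BDADCDADBDADCDADBDADBDCDAD ⇒ BD·AD·CD·AD·B·AD·CD·AD·BD·AD·CD·AD·B·AD·CD·AD·BD·AD·CD·AD·BD·AD·B·AD·CD·AD
    A ↦ CD
    B ↦ BD
    C ↦ B
    D ↦ AD

A->CD, B->BD, C->B, D->AD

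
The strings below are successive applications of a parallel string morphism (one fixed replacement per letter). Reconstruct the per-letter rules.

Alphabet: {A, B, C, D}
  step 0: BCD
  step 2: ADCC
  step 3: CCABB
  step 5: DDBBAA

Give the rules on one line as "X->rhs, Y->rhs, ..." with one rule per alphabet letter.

A->CC, B->D, C->B, D->A

  step 2 ⇒ step 3: ADCC ⇒ CC·A·B·B
    A ↦ CC
    C ↦ B
    D ↦ A
    B ↦ D  (constrained at step 0)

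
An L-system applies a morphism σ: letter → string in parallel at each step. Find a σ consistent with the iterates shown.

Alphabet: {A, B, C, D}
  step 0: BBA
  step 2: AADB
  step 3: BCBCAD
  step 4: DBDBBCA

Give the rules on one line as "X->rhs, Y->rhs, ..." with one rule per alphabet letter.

A->BC, B->D, C->B, D->A

  step 3 ⇒ step 4: BCBCAD ⇒ D·B·D·B·BC·A
    A ↦ BC
    B ↦ D
    C ↦ B
    D ↦ A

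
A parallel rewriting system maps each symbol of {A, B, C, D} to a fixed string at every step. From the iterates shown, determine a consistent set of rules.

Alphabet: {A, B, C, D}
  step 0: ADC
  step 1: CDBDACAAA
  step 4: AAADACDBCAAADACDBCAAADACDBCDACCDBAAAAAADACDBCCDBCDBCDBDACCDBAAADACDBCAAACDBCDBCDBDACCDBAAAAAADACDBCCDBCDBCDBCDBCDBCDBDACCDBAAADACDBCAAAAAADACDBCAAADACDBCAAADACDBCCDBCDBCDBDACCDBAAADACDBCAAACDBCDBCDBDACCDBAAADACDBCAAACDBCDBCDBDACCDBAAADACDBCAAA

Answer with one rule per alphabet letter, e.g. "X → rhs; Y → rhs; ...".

  step 0 ⇒ step 1: ADC ⇒ CDB·DAC·AAA
    A ↦ CDB
    C ↦ AAA
    D ↦ DAC
    B ↦ DBC  (constrained at step 1)

A->CDB, B->DBC, C->AAA, D->DAC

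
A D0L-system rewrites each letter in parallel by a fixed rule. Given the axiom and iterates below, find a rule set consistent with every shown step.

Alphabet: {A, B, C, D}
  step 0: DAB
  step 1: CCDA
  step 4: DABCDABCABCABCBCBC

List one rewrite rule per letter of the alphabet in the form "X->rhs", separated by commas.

A->D, B->A, C->BC, D->CC

  step 0 ⇒ step 1: DAB ⇒ CC·D·A
    A ↦ D
    B ↦ A
    D ↦ CC
    C ↦ BC  (constrained at step 1)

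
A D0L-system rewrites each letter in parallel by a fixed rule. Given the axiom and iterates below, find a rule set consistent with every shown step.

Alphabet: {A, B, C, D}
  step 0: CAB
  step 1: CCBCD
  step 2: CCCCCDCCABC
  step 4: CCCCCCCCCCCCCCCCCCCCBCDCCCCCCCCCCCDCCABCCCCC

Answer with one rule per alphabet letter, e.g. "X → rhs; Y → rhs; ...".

  step 1 ⇒ step 2: CCBCD ⇒ CC·CC·CD·CC·ABC
    B ↦ CD
    C ↦ CC
    D ↦ ABC
  step 0 ⇒ step 1: CAB ⇒ CC·B·CD
    A ↦ B

A->B, B->CD, C->CC, D->ABC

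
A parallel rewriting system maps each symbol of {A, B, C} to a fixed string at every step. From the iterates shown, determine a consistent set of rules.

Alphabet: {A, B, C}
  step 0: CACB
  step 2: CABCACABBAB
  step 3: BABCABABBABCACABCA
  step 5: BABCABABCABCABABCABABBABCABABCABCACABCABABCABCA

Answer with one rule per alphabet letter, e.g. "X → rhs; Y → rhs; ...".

A->B, B->CA, C->BA

  step 2 ⇒ step 3: CABCACABBAB ⇒ BA·B·CA·BA·B·BA·B·CA·CA·B·CA
    A ↦ B
    B ↦ CA
    C ↦ BA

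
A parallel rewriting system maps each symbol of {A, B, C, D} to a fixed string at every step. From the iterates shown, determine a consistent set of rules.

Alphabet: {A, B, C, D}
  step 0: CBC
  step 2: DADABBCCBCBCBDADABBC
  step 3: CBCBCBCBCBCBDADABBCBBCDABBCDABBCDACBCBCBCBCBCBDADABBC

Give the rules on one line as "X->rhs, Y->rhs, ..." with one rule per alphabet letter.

  step 2 ⇒ step 3: DADABBCCBCBCBDADABBC ⇒ CBC·BCB·CBC·BCB·DA·DA·BBC·BBC·DA·BBC·DA·BBC·DA·CBC·BCB·CBC·BCB·DA·DA·BBC
    A ↦ BCB
    B ↦ DA
    C ↦ BBC
    D ↦ CBC

A->BCB, B->DA, C->BBC, D->CBC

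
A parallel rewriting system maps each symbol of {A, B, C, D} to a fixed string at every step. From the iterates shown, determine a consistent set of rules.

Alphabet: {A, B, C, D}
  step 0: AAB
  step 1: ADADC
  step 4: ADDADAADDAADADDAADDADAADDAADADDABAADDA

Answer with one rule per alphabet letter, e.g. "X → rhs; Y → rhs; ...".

A->AD, B->C, C->BA, D->DA

  step 0 ⇒ step 1: AAB ⇒ AD·AD·C
    A ↦ AD
    B ↦ C
    C ↦ BA  (constrained at step 1)
    D ↦ DA  (constrained at step 1)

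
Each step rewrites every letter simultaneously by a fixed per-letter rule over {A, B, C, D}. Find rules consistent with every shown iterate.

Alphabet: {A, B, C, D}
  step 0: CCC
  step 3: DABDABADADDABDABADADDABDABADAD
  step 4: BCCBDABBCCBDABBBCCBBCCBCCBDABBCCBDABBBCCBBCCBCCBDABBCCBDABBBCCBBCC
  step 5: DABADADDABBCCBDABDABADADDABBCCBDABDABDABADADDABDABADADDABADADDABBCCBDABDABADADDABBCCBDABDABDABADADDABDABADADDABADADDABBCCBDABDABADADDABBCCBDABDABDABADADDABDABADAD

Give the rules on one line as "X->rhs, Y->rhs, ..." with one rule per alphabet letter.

  step 4 ⇒ step 5: BCCBDABBCCBDABBBCCBBCCBCCBDABBCCBDABBBCCBBCCBCCBDABBCCBDABBBCCBBCC ⇒ DAB·AD·AD·DAB·BCC·B·DAB·DAB·AD·AD·DAB·BCC·B·DAB·DAB·DAB·AD·AD·DAB·DAB·AD·AD·DAB·AD·AD·DAB·BCC·B·DAB·DAB·AD·AD·DAB·BCC·B·DAB·DAB·DAB·AD·AD·DAB·DAB·AD·AD·DAB·AD·AD·DAB·BCC·B·DAB·DAB·AD·AD·DAB·BCC·B·DAB·DAB·DAB·AD·AD·DAB·DAB·AD·AD
    A ↦ B
    B ↦ DAB
    C ↦ AD
    D ↦ BCC

A->B, B->DAB, C->AD, D->BCC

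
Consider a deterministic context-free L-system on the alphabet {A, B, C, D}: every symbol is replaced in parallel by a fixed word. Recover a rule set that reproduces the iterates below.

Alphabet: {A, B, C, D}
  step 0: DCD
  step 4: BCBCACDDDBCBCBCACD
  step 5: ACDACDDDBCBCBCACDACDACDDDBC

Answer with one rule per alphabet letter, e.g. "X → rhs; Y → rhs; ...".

  step 4 ⇒ step 5: BCBCACDDDBCBCBCACD ⇒ AC·D·AC·D·D·D·BC·BC·BC·AC·D·AC·D·AC·D·D·D·BC
    A ↦ D
    B ↦ AC
    C ↦ D
    D ↦ BC

A->D, B->AC, C->D, D->BC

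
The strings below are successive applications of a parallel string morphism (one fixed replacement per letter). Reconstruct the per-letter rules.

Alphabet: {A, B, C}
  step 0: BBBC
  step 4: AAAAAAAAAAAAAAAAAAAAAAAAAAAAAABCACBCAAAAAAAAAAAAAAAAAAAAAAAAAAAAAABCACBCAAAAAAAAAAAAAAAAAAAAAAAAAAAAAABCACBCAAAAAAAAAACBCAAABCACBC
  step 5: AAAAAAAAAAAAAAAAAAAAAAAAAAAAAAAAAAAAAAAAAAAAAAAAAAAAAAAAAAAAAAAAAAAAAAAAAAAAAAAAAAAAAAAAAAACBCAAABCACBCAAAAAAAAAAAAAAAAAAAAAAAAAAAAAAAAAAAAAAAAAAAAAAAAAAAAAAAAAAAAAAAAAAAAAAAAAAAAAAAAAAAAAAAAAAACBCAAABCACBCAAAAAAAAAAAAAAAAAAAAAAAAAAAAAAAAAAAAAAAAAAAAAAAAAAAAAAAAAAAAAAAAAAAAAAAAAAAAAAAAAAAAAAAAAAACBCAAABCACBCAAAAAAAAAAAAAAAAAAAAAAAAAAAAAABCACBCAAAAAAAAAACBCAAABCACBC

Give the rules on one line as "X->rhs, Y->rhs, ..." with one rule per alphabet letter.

  step 4 ⇒ step 5: AAAAAAAAAAAAAAAAAAAAAAAAAAAAAABCACBCAAAAAAAAAAAAAAAAAAAAAAAAAAAAAABCACBCAAAAAAAAAAAAAAAAAAAAAAAAAAAAAABCACBCAAAAAAAAAACBCAAABCACBC ⇒ AAA·AAA·AAA·AAA·AAA·AAA·AAA·AAA·AAA·AAA·AAA·AAA·AAA·AAA·AAA·AAA·AAA·AAA·AAA·AAA·AAA·AAA·AAA·AAA·AAA·AAA·AAA·AAA·AAA·AAA·AC·BC·AAA·BC·AC·BC·AAA·AAA·AAA·AAA·AAA·AAA·AAA·AAA·AAA·AAA·AAA·AAA·AAA·AAA·AAA·AAA·AAA·AAA·AAA·AAA·AAA·AAA·AAA·AAA·AAA·AAA·AAA·AAA·AAA·AAA·AC·BC·AAA·BC·AC·BC·AAA·AAA·AAA·AAA·AAA·AAA·AAA·AAA·AAA·AAA·AAA·AAA·AAA·AAA·AAA·AAA·AAA·AAA·AAA·AAA·AAA·AAA·AAA·AAA·AAA·AAA·AAA·AAA·AAA·AAA·AC·BC·AAA·BC·AC·BC·AAA·AAA·AAA·AAA·AAA·AAA·AAA·AAA·AAA·AAA·BC·AC·BC·AAA·AAA·AAA·AC·BC·AAA·BC·AC·BC
    A ↦ AAA
    B ↦ AC
    C ↦ BC

A->AAA, B->AC, C->BC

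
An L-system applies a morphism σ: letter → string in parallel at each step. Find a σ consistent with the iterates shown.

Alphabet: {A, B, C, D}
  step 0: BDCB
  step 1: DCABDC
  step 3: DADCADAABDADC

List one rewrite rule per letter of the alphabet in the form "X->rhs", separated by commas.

A->DA, B->DC, C->B, D->A

  step 0 ⇒ step 1: BDCB ⇒ DC·A·B·DC
    B ↦ DC
    C ↦ B
    D ↦ A
    A ↦ DA  (constrained at step 1)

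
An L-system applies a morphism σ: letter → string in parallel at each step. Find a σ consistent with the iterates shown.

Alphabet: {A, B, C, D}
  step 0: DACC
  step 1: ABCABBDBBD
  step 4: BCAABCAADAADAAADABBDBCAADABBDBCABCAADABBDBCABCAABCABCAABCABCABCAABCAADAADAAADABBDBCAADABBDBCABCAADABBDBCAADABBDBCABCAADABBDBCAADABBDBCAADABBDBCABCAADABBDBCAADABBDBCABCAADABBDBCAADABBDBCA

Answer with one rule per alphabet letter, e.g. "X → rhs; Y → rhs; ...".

A->BCA, B->ADA, C->BBD, D->A

  step 0 ⇒ step 1: DACC ⇒ A·BCA·BBD·BBD
    A ↦ BCA
    C ↦ BBD
    D ↦ A
    B ↦ ADA  (constrained at step 1)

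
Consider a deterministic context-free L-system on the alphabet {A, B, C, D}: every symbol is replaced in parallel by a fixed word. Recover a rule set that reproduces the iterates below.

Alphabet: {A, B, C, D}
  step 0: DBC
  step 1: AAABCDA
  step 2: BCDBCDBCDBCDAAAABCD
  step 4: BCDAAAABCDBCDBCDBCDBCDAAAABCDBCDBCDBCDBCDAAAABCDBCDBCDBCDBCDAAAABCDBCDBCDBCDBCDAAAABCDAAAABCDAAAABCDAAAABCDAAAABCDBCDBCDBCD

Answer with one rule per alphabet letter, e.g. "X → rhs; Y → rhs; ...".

A->BCD, B->BC, C->DA, D->AAA

  step 1 ⇒ step 2: AAABCDA ⇒ BCD·BCD·BCD·BC·DA·AAA·BCD
    A ↦ BCD
    B ↦ BC
    C ↦ DA
    D ↦ AAA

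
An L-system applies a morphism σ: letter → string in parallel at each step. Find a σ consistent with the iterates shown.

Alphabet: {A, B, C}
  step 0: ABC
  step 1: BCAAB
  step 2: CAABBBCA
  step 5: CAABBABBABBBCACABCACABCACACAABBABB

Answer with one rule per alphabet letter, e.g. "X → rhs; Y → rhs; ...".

A->B, B->CA, C->AB

  step 1 ⇒ step 2: BCAAB ⇒ CA·AB·B·B·CA
    A ↦ B
    B ↦ CA
    C ↦ AB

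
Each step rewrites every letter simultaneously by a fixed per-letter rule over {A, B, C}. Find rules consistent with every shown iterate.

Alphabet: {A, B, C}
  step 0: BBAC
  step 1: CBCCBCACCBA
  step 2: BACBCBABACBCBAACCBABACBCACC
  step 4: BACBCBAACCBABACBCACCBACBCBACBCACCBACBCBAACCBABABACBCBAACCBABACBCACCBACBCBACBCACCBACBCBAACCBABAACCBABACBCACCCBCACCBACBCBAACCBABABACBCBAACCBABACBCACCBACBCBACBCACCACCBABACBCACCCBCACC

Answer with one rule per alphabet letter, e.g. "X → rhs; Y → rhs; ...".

A->ACC, B->CBC, C->BA

  step 1 ⇒ step 2: CBCCBCACCBA ⇒ BA·CBC·BA·BA·CBC·BA·ACC·BA·BA·CBC·ACC
    A ↦ ACC
    B ↦ CBC
    C ↦ BA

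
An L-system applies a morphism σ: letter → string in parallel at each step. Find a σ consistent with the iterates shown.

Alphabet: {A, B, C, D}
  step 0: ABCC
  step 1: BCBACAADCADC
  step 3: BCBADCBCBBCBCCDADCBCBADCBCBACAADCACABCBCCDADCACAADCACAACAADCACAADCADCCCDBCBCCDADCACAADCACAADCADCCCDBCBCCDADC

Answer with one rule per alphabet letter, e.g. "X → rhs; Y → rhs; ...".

A->BCB, B->ACA, C->ADC, D->CCD

  step 0 ⇒ step 1: ABCC ⇒ BCB·ACA·ADC·ADC
    A ↦ BCB
    B ↦ ACA
    C ↦ ADC
    D ↦ CCD  (constrained at step 1)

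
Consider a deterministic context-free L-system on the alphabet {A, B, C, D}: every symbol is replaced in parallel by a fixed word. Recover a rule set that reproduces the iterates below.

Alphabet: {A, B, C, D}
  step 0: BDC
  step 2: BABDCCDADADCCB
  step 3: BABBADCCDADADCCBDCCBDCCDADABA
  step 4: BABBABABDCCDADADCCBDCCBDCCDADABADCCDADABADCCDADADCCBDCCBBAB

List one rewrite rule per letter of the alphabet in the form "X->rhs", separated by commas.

  step 3 ⇒ step 4: BABBADCCDADADCCBDCCBDCCDADABA ⇒ BA·B·BA·BA·B·DCC·DA·DA·DCC·B·DCC·B·DCC·DA·DA·BA·DCC·DA·DA·BA·DCC·DA·DA·DCC·B·DCC·B·BA·B
    A ↦ B
    B ↦ BA
    C ↦ DA
    D ↦ DCC

A->B, B->BA, C->DA, D->DCC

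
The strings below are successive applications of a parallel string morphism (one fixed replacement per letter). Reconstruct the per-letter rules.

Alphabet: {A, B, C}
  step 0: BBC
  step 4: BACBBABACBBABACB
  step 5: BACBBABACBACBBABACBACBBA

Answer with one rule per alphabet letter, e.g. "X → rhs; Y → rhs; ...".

A->C, B->BA, C->B

  step 4 ⇒ step 5: BACBBABACBBABACB ⇒ BA·C·B·BA·BA·C·BA·C·B·BA·BA·C·BA·C·B·BA
    A ↦ C
    B ↦ BA
    C ↦ B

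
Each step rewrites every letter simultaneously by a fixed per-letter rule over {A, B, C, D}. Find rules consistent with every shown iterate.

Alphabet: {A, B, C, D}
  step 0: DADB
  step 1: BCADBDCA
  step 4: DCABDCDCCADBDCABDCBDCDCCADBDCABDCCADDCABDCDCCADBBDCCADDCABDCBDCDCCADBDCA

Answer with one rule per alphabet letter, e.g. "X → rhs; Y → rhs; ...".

A->CAD, B->DCA, C->DC, D->B

  step 0 ⇒ step 1: DADB ⇒ B·CAD·B·DCA
    A ↦ CAD
    B ↦ DCA
    D ↦ B
    C ↦ DC  (constrained at step 1)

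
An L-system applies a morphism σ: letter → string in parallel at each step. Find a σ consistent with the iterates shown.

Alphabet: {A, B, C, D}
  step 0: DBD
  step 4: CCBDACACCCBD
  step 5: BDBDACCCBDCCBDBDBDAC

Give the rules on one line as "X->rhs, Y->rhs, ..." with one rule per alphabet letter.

  step 4 ⇒ step 5: CCBDACACCCBD ⇒ BD·BD·A·C·CC·BD·CC·BD·BD·BD·A·C
    A ↦ CC
    B ↦ A
    C ↦ BD
    D ↦ C

A->CC, B->A, C->BD, D->C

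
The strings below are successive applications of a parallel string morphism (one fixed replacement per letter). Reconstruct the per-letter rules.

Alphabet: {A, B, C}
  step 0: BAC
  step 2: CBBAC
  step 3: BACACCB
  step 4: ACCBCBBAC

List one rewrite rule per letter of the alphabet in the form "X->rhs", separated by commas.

  step 3 ⇒ step 4: BACACCB ⇒ AC·C·B·C·B·B·AC
    A ↦ C
    B ↦ AC
    C ↦ B

A->C, B->AC, C->B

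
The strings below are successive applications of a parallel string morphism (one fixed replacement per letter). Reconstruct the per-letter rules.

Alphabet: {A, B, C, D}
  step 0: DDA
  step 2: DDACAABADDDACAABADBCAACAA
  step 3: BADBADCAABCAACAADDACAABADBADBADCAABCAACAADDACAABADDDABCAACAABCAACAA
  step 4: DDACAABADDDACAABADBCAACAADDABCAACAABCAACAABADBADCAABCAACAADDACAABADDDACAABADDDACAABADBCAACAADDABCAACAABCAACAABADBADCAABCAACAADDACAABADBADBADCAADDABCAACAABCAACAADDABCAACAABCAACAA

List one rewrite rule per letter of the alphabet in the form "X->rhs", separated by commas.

  step 3 ⇒ step 4: BADBADCAABCAACAADDACAABADBADBADCAABCAACAADDACAABADDDABCAACAABCAACAA ⇒ DDA·CAA·BAD·DDA·CAA·BAD·B·CAA·CAA·DDA·B·CAA·CAA·B·CAA·CAA·BAD·BAD·CAA·B·CAA·CAA·DDA·CAA·BAD·DDA·CAA·BAD·DDA·CAA·BAD·B·CAA·CAA·DDA·B·CAA·CAA·B·CAA·CAA·BAD·BAD·CAA·B·CAA·CAA·DDA·CAA·BAD·BAD·BAD·CAA·DDA·B·CAA·CAA·B·CAA·CAA·DDA·B·CAA·CAA·B·CAA·CAA
    A ↦ CAA
    B ↦ DDA
    C ↦ B
    D ↦ BAD

A->CAA, B->DDA, C->B, D->BAD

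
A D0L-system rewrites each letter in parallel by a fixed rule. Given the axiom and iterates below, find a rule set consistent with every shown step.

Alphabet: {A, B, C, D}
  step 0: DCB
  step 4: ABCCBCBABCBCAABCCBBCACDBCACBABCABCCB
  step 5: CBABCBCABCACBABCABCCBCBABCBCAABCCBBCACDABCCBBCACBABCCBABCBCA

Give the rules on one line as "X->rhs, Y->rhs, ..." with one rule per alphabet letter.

  step 4 ⇒ step 5: ABCCBCBABCBCAABCCBBCACDBCACBABCABCCB ⇒ CB·A·BC·BC·A·BC·A·CB·A·BC·A·BC·CB·CB·A·BC·BC·A·A·BC·CB·BC·ACD·A·BC·CB·BC·A·CB·A·BC·CB·A·BC·BC·A
    A ↦ CB
    B ↦ A
    C ↦ BC
    D ↦ ACD

A->CB, B->A, C->BC, D->ACD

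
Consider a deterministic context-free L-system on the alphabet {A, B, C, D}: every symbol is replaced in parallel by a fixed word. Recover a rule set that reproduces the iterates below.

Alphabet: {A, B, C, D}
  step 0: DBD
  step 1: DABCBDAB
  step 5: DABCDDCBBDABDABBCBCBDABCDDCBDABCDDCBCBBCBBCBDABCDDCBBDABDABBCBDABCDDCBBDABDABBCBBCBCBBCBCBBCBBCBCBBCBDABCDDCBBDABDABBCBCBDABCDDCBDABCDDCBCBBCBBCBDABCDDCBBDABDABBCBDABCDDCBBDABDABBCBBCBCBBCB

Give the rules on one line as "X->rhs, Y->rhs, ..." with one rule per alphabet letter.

  step 0 ⇒ step 1: DBD ⇒ DAB·CB·DAB
    B ↦ CB
    D ↦ DAB
    A ↦ CDD  (constrained at step 1)
    C ↦ B  (constrained at step 1)

A->CDD, B->CB, C->B, D->DAB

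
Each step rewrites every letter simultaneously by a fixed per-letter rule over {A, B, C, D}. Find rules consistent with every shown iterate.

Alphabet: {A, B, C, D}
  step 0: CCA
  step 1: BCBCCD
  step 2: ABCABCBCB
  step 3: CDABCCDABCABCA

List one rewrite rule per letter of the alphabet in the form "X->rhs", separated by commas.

A->CD, B->A, C->BC, D->B

  step 2 ⇒ step 3: ABCABCBCB ⇒ CD·A·BC·CD·A·BC·A·BC·A
    A ↦ CD
    B ↦ A
    C ↦ BC
  step 1 ⇒ step 2: BCBCCD ⇒ A·BC·A·BC·BC·B
    D ↦ B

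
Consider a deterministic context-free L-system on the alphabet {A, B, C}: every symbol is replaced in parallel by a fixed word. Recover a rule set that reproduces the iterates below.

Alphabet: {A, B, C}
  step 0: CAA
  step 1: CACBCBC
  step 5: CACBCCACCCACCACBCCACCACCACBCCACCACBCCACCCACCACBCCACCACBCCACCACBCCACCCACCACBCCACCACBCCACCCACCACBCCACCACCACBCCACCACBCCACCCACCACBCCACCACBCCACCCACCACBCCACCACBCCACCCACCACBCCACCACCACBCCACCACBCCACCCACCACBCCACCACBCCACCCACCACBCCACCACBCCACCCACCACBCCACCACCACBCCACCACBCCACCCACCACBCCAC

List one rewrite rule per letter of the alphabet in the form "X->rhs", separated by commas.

A->BC, B->C, C->CAC

  step 0 ⇒ step 1: CAA ⇒ CAC·BC·BC
    A ↦ BC
    C ↦ CAC
    B ↦ C  (constrained at step 1)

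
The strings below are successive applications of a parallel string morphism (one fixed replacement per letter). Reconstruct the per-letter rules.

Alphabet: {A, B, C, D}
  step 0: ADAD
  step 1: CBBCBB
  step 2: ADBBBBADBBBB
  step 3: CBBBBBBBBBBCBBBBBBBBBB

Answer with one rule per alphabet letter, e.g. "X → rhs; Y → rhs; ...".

A->C, B->BB, C->AD, D->BB

  step 2 ⇒ step 3: ADBBBBADBBBB ⇒ C·BB·BB·BB·BB·BB·C·BB·BB·BB·BB·BB
    A ↦ C
    B ↦ BB
    D ↦ BB
  step 1 ⇒ step 2: CBBCBB ⇒ AD·BB·BB·AD·BB·BB
    C ↦ AD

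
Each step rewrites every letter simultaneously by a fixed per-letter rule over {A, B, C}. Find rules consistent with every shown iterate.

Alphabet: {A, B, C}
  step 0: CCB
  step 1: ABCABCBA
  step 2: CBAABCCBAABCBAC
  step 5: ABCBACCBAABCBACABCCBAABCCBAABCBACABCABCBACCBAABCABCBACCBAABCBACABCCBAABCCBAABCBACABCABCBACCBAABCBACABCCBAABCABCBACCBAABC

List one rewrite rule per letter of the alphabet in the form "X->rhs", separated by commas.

A->C, B->BA, C->ABC

  step 1 ⇒ step 2: ABCABCBA ⇒ C·BA·ABC·C·BA·ABC·BA·C
    A ↦ C
    B ↦ BA
    C ↦ ABC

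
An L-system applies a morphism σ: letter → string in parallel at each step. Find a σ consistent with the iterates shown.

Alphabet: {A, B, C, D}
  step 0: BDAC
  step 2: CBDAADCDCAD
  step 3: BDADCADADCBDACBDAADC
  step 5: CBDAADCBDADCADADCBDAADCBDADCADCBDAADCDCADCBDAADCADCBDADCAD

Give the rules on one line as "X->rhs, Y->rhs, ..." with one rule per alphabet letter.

A->AD, B->D, C->BDA, D->C

  step 2 ⇒ step 3: CBDAADCDCAD ⇒ BDA·D·C·AD·AD·C·BDA·C·BDA·AD·C
    A ↦ AD
    B ↦ D
    C ↦ BDA
    D ↦ C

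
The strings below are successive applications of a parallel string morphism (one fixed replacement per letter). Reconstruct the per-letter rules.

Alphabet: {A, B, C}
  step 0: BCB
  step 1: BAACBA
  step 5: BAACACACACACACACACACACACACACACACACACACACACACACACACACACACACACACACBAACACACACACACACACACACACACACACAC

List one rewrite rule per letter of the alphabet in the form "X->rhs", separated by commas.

  step 0 ⇒ step 1: BCB ⇒ BA·AC·BA
    B ↦ BA
    C ↦ AC
    A ↦ AC  (constrained at step 1)

A->AC, B->BA, C->AC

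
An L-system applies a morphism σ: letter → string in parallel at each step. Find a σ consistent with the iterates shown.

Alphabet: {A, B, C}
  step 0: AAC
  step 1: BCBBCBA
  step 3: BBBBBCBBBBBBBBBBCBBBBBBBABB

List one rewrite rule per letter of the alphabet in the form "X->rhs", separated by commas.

  step 0 ⇒ step 1: AAC ⇒ BCB·BCB·A
    A ↦ BCB
    C ↦ A
    B ↦ BB  (constrained at step 1)

A->BCB, B->BB, C->A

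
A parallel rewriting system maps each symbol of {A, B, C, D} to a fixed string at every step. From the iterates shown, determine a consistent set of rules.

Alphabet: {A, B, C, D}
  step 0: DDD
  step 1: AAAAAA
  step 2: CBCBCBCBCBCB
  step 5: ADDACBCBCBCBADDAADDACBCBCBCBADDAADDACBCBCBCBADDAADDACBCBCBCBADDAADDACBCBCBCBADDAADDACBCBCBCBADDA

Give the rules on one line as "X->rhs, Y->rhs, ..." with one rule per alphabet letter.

A->CB, B->DA, C->AD, D->AA

  step 1 ⇒ step 2: AAAAAA ⇒ CB·CB·CB·CB·CB·CB
    A ↦ CB
    B ↦ DA  (constrained at step 2)
    C ↦ AD  (constrained at step 2)
  step 0 ⇒ step 1: DDD ⇒ AA·AA·AA
    D ↦ AA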